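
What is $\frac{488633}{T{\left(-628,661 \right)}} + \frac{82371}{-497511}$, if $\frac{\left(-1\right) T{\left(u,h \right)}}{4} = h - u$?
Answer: $- \frac{81174999113}{855055572} \approx -94.935$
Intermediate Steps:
$T{\left(u,h \right)} = - 4 h + 4 u$ ($T{\left(u,h \right)} = - 4 \left(h - u\right) = - 4 h + 4 u$)
$\frac{488633}{T{\left(-628,661 \right)}} + \frac{82371}{-497511} = \frac{488633}{\left(-4\right) 661 + 4 \left(-628\right)} + \frac{82371}{-497511} = \frac{488633}{-2644 - 2512} + 82371 \left(- \frac{1}{497511}\right) = \frac{488633}{-5156} - \frac{27457}{165837} = 488633 \left(- \frac{1}{5156}\right) - \frac{27457}{165837} = - \frac{488633}{5156} - \frac{27457}{165837} = - \frac{81174999113}{855055572}$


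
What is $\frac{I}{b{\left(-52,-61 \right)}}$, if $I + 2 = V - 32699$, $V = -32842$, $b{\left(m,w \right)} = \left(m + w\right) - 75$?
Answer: $\frac{65543}{188} \approx 348.63$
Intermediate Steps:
$b{\left(m,w \right)} = -75 + m + w$
$I = -65543$ ($I = -2 - 65541 = -65543$)
$\frac{I}{b{\left(-52,-61 \right)}} = - \frac{65543}{-75 - 52 - 61} = - \frac{65543}{-188} = \left(-65543\right) \left(- \frac{1}{188}\right) = \frac{65543}{188}$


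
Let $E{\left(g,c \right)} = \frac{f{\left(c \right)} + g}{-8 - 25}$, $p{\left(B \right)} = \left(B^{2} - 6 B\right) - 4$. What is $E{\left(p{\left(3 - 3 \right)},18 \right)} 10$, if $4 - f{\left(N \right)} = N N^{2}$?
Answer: $\frac{19440}{11} \approx 1767.3$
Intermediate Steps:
$f{\left(N \right)} = 4 - N^{3}$ ($f{\left(N \right)} = 4 - N N^{2} = 4 - N^{3}$)
$p{\left(B \right)} = -4 + B^{2} - 6 B$
$E{\left(g,c \right)} = - \frac{4}{33} - \frac{g}{33} + \frac{c^{3}}{33}$ ($E{\left(g,c \right)} = \frac{\left(4 - c^{3}\right) + g}{-8 - 25} = \frac{4 + g - c^{3}}{-33} = \left(4 + g - c^{3}\right) \left(- \frac{1}{33}\right) = - \frac{4}{33} - \frac{g}{33} + \frac{c^{3}}{33}$)
$E{\left(p{\left(3 - 3 \right)},18 \right)} 10 = \left(- \frac{4}{33} - \frac{-4 + \left(3 - 3\right)^{2} - 6 \left(3 - 3\right)}{33} + \frac{18^{3}}{33}\right) 10 = \left(- \frac{4}{33} - \frac{-4 + 0^{2} - 0}{33} + \frac{1}{33} \cdot 5832\right) 10 = \left(- \frac{4}{33} - \frac{-4 + 0 + 0}{33} + \frac{1944}{11}\right) 10 = \left(- \frac{4}{33} - - \frac{4}{33} + \frac{1944}{11}\right) 10 = \left(- \frac{4}{33} + \frac{4}{33} + \frac{1944}{11}\right) 10 = \frac{1944}{11} \cdot 10 = \frac{19440}{11}$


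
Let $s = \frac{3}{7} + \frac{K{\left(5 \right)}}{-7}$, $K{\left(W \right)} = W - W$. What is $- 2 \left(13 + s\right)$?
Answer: $- \frac{188}{7} \approx -26.857$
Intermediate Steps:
$K{\left(W \right)} = 0$
$s = \frac{3}{7}$ ($s = \frac{3}{7} + \frac{0}{-7} = 3 \cdot \frac{1}{7} + 0 \left(- \frac{1}{7}\right) = \frac{3}{7} + 0 = \frac{3}{7} \approx 0.42857$)
$- 2 \left(13 + s\right) = - 2 \left(13 + \frac{3}{7}\right) = \left(-2\right) \frac{94}{7} = - \frac{188}{7}$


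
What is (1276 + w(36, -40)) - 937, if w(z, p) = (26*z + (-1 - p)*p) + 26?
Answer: -259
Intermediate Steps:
w(z, p) = 26 + 26*z + p*(-1 - p) (w(z, p) = (26*z + p*(-1 - p)) + 26 = 26 + 26*z + p*(-1 - p))
(1276 + w(36, -40)) - 937 = (1276 + (26 - 1*(-40) - 1*(-40)² + 26*36)) - 937 = (1276 + (26 + 40 - 1*1600 + 936)) - 937 = (1276 + (26 + 40 - 1600 + 936)) - 937 = (1276 - 598) - 937 = 678 - 937 = -259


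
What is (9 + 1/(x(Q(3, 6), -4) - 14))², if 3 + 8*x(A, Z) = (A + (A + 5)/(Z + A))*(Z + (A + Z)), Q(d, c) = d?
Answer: 160801/2025 ≈ 79.408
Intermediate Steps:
x(A, Z) = -3/8 + (A + 2*Z)*(A + (5 + A)/(A + Z))/8 (x(A, Z) = -3/8 + ((A + (A + 5)/(Z + A))*(Z + (A + Z)))/8 = -3/8 + ((A + (5 + A)/(A + Z))*(A + 2*Z))/8 = -3/8 + ((A + 2*Z)*(A + (5 + A)/(A + Z)))/8 = -3/8 + (A + 2*Z)*(A + (5 + A)/(A + Z))/8)
(9 + 1/(x(Q(3, 6), -4) - 14))² = (9 + 1/((3² + 3³ + 2*3 + 7*(-4) + 2*3*(-4) + 2*3*(-4)² + 3*(-4)*3²)/(8*(3 - 4)) - 14))² = (9 + 1/((⅛)*(9 + 27 + 6 - 28 - 24 + 2*3*16 + 3*(-4)*9)/(-1) - 14))² = (9 + 1/((⅛)*(-1)*(9 + 27 + 6 - 28 - 24 + 96 - 108) - 14))² = (9 + 1/((⅛)*(-1)*(-22) - 14))² = (9 + 1/(11/4 - 14))² = (9 + 1/(-45/4))² = (9 - 4/45)² = (401/45)² = 160801/2025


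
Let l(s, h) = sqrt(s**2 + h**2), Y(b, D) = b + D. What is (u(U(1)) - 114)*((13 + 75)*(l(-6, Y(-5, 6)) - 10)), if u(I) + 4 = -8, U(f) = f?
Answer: 110880 - 11088*sqrt(37) ≈ 43434.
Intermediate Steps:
u(I) = -12 (u(I) = -4 - 8 = -12)
Y(b, D) = D + b
l(s, h) = sqrt(h**2 + s**2)
(u(U(1)) - 114)*((13 + 75)*(l(-6, Y(-5, 6)) - 10)) = (-12 - 114)*((13 + 75)*(sqrt((6 - 5)**2 + (-6)**2) - 10)) = -11088*(sqrt(1**2 + 36) - 10) = -11088*(sqrt(1 + 36) - 10) = -11088*(sqrt(37) - 10) = -11088*(-10 + sqrt(37)) = -126*(-880 + 88*sqrt(37)) = 110880 - 11088*sqrt(37)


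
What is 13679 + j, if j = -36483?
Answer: -22804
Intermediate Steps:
13679 + j = 13679 - 36483 = -22804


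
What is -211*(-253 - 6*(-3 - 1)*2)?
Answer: 43255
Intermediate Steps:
-211*(-253 - 6*(-3 - 1)*2) = -211*(-253 - (-24)*2) = -211*(-253 - 6*(-8)) = -211*(-253 + 48) = -211*(-205) = 43255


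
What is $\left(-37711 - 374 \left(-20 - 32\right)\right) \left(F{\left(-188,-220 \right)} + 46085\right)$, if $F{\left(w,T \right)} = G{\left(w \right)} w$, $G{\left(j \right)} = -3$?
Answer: $-851950687$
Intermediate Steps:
$F{\left(w,T \right)} = - 3 w$
$\left(-37711 - 374 \left(-20 - 32\right)\right) \left(F{\left(-188,-220 \right)} + 46085\right) = \left(-37711 - 374 \left(-20 - 32\right)\right) \left(\left(-3\right) \left(-188\right) + 46085\right) = \left(-37711 - -19448\right) \left(564 + 46085\right) = \left(-37711 + 19448\right) 46649 = \left(-18263\right) 46649 = -851950687$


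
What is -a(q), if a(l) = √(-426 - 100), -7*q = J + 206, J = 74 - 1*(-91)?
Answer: -I*√526 ≈ -22.935*I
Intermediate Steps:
J = 165 (J = 74 + 91 = 165)
q = -53 (q = -(165 + 206)/7 = -⅐*371 = -53)
a(l) = I*√526 (a(l) = √(-526) = I*√526)
-a(q) = -I*√526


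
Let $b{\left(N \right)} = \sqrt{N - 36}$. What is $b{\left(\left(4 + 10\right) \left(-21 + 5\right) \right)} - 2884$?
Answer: $-2884 + 2 i \sqrt{65} \approx -2884.0 + 16.125 i$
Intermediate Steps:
$b{\left(N \right)} = \sqrt{-36 + N}$
$b{\left(\left(4 + 10\right) \left(-21 + 5\right) \right)} - 2884 = \sqrt{-36 + \left(4 + 10\right) \left(-21 + 5\right)} - 2884 = \sqrt{-36 + 14 \left(-16\right)} - 2884 = \sqrt{-36 - 224} - 2884 = \sqrt{-260} - 2884 = 2 i \sqrt{65} - 2884 = -2884 + 2 i \sqrt{65}$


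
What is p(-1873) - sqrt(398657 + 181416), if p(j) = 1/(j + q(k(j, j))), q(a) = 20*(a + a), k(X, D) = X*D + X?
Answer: 1/140248367 - sqrt(580073) ≈ -761.63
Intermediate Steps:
k(X, D) = X + D*X (k(X, D) = D*X + X = X + D*X)
q(a) = 40*a (q(a) = 20*(2*a) = 40*a)
p(j) = 1/(j + 40*j*(1 + j)) (p(j) = 1/(j + 40*(j*(1 + j))) = 1/(j + 40*j*(1 + j)))
p(-1873) - sqrt(398657 + 181416) = 1/((-1873)*(41 + 40*(-1873))) - sqrt(398657 + 181416) = -1/(1873*(41 - 74920)) - sqrt(580073) = -1/1873/(-74879) - sqrt(580073) = -1/1873*(-1/74879) - sqrt(580073) = 1/140248367 - sqrt(580073)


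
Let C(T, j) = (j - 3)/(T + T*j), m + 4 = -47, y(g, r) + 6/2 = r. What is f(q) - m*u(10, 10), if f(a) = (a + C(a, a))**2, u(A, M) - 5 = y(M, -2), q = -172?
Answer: 25593875603521/865065744 ≈ 29586.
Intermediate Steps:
y(g, r) = -3 + r
u(A, M) = 0 (u(A, M) = 5 + (-3 - 2) = 5 - 5 = 0)
m = -51 (m = -4 - 47 = -51)
C(T, j) = (-3 + j)/(T + T*j)
f(a) = (a + (-3 + a)/(a*(1 + a)))**2
f(q) - m*u(10, 10) = (-172 + (-3 - 172)/((-172)*(1 - 172)))**2 - (-51)*0 = (-172 - 1/172*(-175)/(-171))**2 - 1*0 = (-172 - 1/172*(-1/171)*(-175))**2 + 0 = (-172 - 175/29412)**2 + 0 = (-5059039/29412)**2 + 0 = 25593875603521/865065744 + 0 = 25593875603521/865065744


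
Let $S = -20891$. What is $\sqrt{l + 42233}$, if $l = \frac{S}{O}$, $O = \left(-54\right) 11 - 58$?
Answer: $\frac{\sqrt{4491759541}}{326} \approx 205.58$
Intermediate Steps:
$O = -652$ ($O = -594 - 58 = -652$)
$l = \frac{20891}{652}$ ($l = - \frac{20891}{-652} = \left(-20891\right) \left(- \frac{1}{652}\right) = \frac{20891}{652} \approx 32.041$)
$\sqrt{l + 42233} = \sqrt{\frac{20891}{652} + 42233} = \sqrt{\frac{27556807}{652}} = \frac{\sqrt{4491759541}}{326}$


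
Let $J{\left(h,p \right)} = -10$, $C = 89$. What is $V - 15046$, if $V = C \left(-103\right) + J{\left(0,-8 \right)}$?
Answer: $-24223$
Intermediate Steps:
$V = -9177$ ($V = 89 \left(-103\right) - 10 = -9167 - 10 = -9177$)
$V - 15046 = -9177 - 15046 = -24223$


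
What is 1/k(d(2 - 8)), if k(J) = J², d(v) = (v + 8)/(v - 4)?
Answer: 25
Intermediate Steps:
d(v) = (8 + v)/(-4 + v)
1/k(d(2 - 8)) = 1/(((8 + (2 - 8))/(-4 + (2 - 8)))²) = 1/(((8 - 6)/(-4 - 6))²) = 1/((2/(-10))²) = 1/((-⅒*2)²) = 1/((-⅕)²) = 1/(1/25) = 25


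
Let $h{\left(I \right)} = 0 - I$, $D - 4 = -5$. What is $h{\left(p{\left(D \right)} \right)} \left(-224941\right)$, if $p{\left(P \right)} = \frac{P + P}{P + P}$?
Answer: $224941$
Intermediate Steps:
$D = -1$ ($D = 4 - 5 = -1$)
$p{\left(P \right)} = 1$ ($p{\left(P \right)} = \frac{2 P}{2 P} = 2 P \frac{1}{2 P} = 1$)
$h{\left(I \right)} = - I$
$h{\left(p{\left(D \right)} \right)} \left(-224941\right) = \left(-1\right) 1 \left(-224941\right) = \left(-1\right) \left(-224941\right) = 224941$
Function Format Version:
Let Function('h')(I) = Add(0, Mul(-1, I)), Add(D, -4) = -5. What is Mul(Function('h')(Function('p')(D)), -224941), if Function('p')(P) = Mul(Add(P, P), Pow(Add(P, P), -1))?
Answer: 224941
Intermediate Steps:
D = -1 (D = Add(4, -5) = -1)
Function('p')(P) = 1 (Function('p')(P) = Mul(Mul(2, P), Pow(Mul(2, P), -1)) = Mul(Mul(2, P), Mul(Rational(1, 2), Pow(P, -1))) = 1)
Function('h')(I) = Mul(-1, I)
Mul(Function('h')(Function('p')(D)), -224941) = Mul(Mul(-1, 1), -224941) = Mul(-1, -224941) = 224941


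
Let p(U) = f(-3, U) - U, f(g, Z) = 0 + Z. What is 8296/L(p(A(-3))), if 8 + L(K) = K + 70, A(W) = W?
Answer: 4148/31 ≈ 133.81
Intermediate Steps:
f(g, Z) = Z
p(U) = 0 (p(U) = U - U = 0)
L(K) = 62 + K (L(K) = -8 + (K + 70) = -8 + (70 + K) = 62 + K)
8296/L(p(A(-3))) = 8296/(62 + 0) = 8296/62 = 8296*(1/62) = 4148/31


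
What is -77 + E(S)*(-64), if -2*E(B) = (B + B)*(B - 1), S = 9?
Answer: 4531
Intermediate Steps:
E(B) = -B*(-1 + B) (E(B) = -(B + B)*(B - 1)/2 = -2*B*(-1 + B)/2 = -B*(-1 + B))
-77 + E(S)*(-64) = -77 + (9*(1 - 1*9))*(-64) = -77 + (9*(1 - 9))*(-64) = -77 + (9*(-8))*(-64) = -77 - 72*(-64) = -77 + 4608 = 4531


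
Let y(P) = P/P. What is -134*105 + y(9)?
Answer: -14069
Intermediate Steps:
y(P) = 1
-134*105 + y(9) = -134*105 + 1 = -14070 + 1 = -14069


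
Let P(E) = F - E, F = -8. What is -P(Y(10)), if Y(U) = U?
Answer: 18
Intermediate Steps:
P(E) = -8 - E
-P(Y(10)) = -(-8 - 1*10) = -(-8 - 10) = -1*(-18) = 18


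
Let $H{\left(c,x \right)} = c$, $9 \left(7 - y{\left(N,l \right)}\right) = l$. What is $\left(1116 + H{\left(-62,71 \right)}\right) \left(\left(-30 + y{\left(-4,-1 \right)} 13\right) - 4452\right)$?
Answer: $- \frac{41639324}{9} \approx -4.6266 \cdot 10^{6}$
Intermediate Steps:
$y{\left(N,l \right)} = 7 - \frac{l}{9}$
$\left(1116 + H{\left(-62,71 \right)}\right) \left(\left(-30 + y{\left(-4,-1 \right)} 13\right) - 4452\right) = \left(1116 - 62\right) \left(\left(-30 + \left(7 - - \frac{1}{9}\right) 13\right) - 4452\right) = 1054 \left(\left(-30 + \left(7 + \frac{1}{9}\right) 13\right) - 4452\right) = 1054 \left(\left(-30 + \frac{64}{9} \cdot 13\right) - 4452\right) = 1054 \left(\left(-30 + \frac{832}{9}\right) - 4452\right) = 1054 \left(\frac{562}{9} - 4452\right) = 1054 \left(- \frac{39506}{9}\right) = - \frac{41639324}{9}$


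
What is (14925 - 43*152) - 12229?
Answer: -3840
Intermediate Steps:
(14925 - 43*152) - 12229 = (14925 - 6536) - 12229 = 8389 - 12229 = -3840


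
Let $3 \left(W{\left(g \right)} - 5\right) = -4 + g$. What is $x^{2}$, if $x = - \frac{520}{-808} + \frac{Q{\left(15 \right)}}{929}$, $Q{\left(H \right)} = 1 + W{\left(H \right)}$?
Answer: $\frac{33886919056}{79234931169} \approx 0.42768$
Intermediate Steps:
$W{\left(g \right)} = \frac{11}{3} + \frac{g}{3}$ ($W{\left(g \right)} = 5 + \frac{-4 + g}{3} = 5 + \left(- \frac{4}{3} + \frac{g}{3}\right) = \frac{11}{3} + \frac{g}{3}$)
$Q{\left(H \right)} = \frac{14}{3} + \frac{H}{3}$ ($Q{\left(H \right)} = 1 + \left(\frac{11}{3} + \frac{H}{3}\right) = \frac{14}{3} + \frac{H}{3}$)
$x = \frac{184084}{281487}$ ($x = - \frac{520}{-808} + \frac{\frac{14}{3} + \frac{1}{3} \cdot 15}{929} = \left(-520\right) \left(- \frac{1}{808}\right) + \left(\frac{14}{3} + 5\right) \frac{1}{929} = \frac{65}{101} + \frac{29}{3} \cdot \frac{1}{929} = \frac{65}{101} + \frac{29}{2787} = \frac{184084}{281487} \approx 0.65397$)
$x^{2} = \left(\frac{184084}{281487}\right)^{2} = \frac{33886919056}{79234931169}$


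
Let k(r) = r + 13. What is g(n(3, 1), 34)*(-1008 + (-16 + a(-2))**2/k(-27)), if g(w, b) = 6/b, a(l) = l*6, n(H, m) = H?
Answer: -3192/17 ≈ -187.76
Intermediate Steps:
a(l) = 6*l
k(r) = 13 + r
g(n(3, 1), 34)*(-1008 + (-16 + a(-2))**2/k(-27)) = (6/34)*(-1008 + (-16 + 6*(-2))**2/(13 - 27)) = (6*(1/34))*(-1008 + (-16 - 12)**2/(-14)) = 3*(-1008 + (-28)**2*(-1/14))/17 = 3*(-1008 + 784*(-1/14))/17 = 3*(-1008 - 56)/17 = (3/17)*(-1064) = -3192/17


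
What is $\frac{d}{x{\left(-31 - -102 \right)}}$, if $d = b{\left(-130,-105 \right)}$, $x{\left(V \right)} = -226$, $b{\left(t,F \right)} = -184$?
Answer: $\frac{92}{113} \approx 0.81416$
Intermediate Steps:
$d = -184$
$\frac{d}{x{\left(-31 - -102 \right)}} = - \frac{184}{-226} = \left(-184\right) \left(- \frac{1}{226}\right) = \frac{92}{113}$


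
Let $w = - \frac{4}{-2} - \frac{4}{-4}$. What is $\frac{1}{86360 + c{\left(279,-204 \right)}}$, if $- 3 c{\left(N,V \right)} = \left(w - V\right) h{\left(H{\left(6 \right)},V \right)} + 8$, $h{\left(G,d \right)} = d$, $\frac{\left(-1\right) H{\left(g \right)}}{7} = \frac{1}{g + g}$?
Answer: $\frac{3}{301300} \approx 9.9569 \cdot 10^{-6}$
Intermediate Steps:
$H{\left(g \right)} = - \frac{7}{2 g}$ ($H{\left(g \right)} = - \frac{7}{g + g} = - \frac{7}{2 g}$)
$w = 3$ ($w = \left(-4\right) \left(- \frac{1}{2}\right) - -1 = 2 + 1 = 3$)
$c{\left(N,V \right)} = - \frac{8}{3} - \frac{V \left(3 - V\right)}{3}$ ($c{\left(N,V \right)} = - \frac{\left(3 - V\right) V + 8}{3} = - \frac{V \left(3 - V\right) + 8}{3} = - \frac{8 + V \left(3 - V\right)}{3} = - \frac{8}{3} - \frac{V \left(3 - V\right)}{3}$)
$\frac{1}{86360 + c{\left(279,-204 \right)}} = \frac{1}{86360 - \left(- \frac{604}{3} - 13872\right)} = \frac{1}{86360 + \left(- \frac{8}{3} + 204 + \frac{1}{3} \cdot 41616\right)} = \frac{1}{86360 + \left(- \frac{8}{3} + 204 + 13872\right)} = \frac{1}{86360 + \frac{42220}{3}} = \frac{1}{\frac{301300}{3}} = \frac{3}{301300}$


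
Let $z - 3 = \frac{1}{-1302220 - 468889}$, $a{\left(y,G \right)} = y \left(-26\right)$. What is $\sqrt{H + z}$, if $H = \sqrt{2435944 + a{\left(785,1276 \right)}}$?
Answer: $\frac{\sqrt{9410479498534 + 3136827089881 \sqrt{2415534}}}{1771109} \approx 39.461$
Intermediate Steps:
$a{\left(y,G \right)} = - 26 y$
$H = \sqrt{2415534}$ ($H = \sqrt{2435944 - 20410} = \sqrt{2415534} \approx 1554.2$)
$z = \frac{5313326}{1771109}$ ($z = 3 + \frac{1}{-1302220 - 468889} = 3 + \frac{1}{-1771109} = 3 - \frac{1}{1771109} = \frac{5313326}{1771109} \approx 3.0$)
$\sqrt{H + z} = \sqrt{\sqrt{2415534} + \frac{5313326}{1771109}} = \sqrt{\frac{5313326}{1771109} + \sqrt{2415534}}$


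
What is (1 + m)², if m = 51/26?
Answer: 5929/676 ≈ 8.7707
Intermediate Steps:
m = 51/26 (m = 51*(1/26) = 51/26 ≈ 1.9615)
(1 + m)² = (1 + 51/26)² = (77/26)² = 5929/676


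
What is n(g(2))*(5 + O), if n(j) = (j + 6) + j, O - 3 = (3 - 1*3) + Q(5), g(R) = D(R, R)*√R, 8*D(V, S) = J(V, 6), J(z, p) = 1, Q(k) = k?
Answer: 78 + 13*√2/4 ≈ 82.596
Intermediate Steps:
D(V, S) = ⅛ (D(V, S) = (⅛)*1 = ⅛)
g(R) = √R/8
O = 8 (O = 3 + ((3 - 1*3) + 5) = 3 + ((3 - 3) + 5) = 3 + (0 + 5) = 3 + 5 = 8)
n(j) = 6 + 2*j (n(j) = (6 + j) + j = 6 + 2*j)
n(g(2))*(5 + O) = (6 + 2*(√2/8))*(5 + 8) = (6 + √2/4)*13 = 78 + 13*√2/4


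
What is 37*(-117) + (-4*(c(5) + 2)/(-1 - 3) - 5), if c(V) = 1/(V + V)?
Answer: -43319/10 ≈ -4331.9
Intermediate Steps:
c(V) = 1/(2*V)
37*(-117) + (-4*(c(5) + 2)/(-1 - 3) - 5) = 37*(-117) + (-4*((½)/5 + 2)/(-1 - 3) - 5) = -4329 + (-4*((½)*(⅕) + 2)/(-4) - 5) = -4329 + (-4*(⅒ + 2)*(-1)/4 - 5) = -4329 + (-42*(-1)/(5*4) - 5) = -4329 + (-4*(-21/40) - 5) = -4329 + (21/10 - 5) = -4329 - 29/10 = -43319/10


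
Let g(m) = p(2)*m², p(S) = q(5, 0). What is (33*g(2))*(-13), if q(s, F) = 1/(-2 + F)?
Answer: 858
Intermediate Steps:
p(S) = -½ (p(S) = 1/(-2 + 0) = 1/(-2) = -½)
g(m) = -m²/2
(33*g(2))*(-13) = (33*(-½*2²))*(-13) = (33*(-½*4))*(-13) = (33*(-2))*(-13) = -66*(-13) = 858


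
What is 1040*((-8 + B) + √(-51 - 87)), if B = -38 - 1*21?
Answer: -69680 + 1040*I*√138 ≈ -69680.0 + 12217.0*I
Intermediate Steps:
B = -59 (B = -38 - 21 = -59)
1040*((-8 + B) + √(-51 - 87)) = 1040*((-8 - 59) + √(-51 - 87)) = 1040*(-67 + √(-138)) = 1040*(-67 + I*√138) = -69680 + 1040*I*√138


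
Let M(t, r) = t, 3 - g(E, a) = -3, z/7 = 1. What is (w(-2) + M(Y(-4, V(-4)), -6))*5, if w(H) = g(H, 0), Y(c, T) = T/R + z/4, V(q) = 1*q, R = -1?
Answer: 235/4 ≈ 58.750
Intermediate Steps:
z = 7 (z = 7*1 = 7)
V(q) = q
g(E, a) = 6 (g(E, a) = 3 - 1*(-3) = 3 + 3 = 6)
Y(c, T) = 7/4 - T (Y(c, T) = T/(-1) + 7/4 = T*(-1) + 7*(¼) = -T + 7/4 = 7/4 - T)
w(H) = 6
(w(-2) + M(Y(-4, V(-4)), -6))*5 = (6 + (7/4 - 1*(-4)))*5 = (6 + (7/4 + 4))*5 = (6 + 23/4)*5 = (47/4)*5 = 235/4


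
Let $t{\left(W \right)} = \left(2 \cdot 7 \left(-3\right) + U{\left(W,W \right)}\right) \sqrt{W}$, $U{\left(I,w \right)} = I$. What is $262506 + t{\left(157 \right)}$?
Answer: $262506 + 115 \sqrt{157} \approx 2.6395 \cdot 10^{5}$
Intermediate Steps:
$t{\left(W \right)} = \sqrt{W} \left(-42 + W\right)$ ($t{\left(W \right)} = \left(2 \cdot 7 \left(-3\right) + W\right) \sqrt{W} = \left(14 \left(-3\right) + W\right) \sqrt{W} = \left(-42 + W\right) \sqrt{W} = \sqrt{W} \left(-42 + W\right)$)
$262506 + t{\left(157 \right)} = 262506 + \sqrt{157} \left(-42 + 157\right) = 262506 + \sqrt{157} \cdot 115 = 262506 + 115 \sqrt{157}$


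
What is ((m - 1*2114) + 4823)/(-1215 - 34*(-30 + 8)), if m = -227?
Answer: -2482/467 ≈ -5.3148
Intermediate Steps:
((m - 1*2114) + 4823)/(-1215 - 34*(-30 + 8)) = ((-227 - 1*2114) + 4823)/(-1215 - 34*(-30 + 8)) = ((-227 - 2114) + 4823)/(-1215 - 34*(-22)) = (-2341 + 4823)/(-1215 + 748) = 2482/(-467) = 2482*(-1/467) = -2482/467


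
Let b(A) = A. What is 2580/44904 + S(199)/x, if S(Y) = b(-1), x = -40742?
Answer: 2190818/38114141 ≈ 0.057480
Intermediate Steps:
S(Y) = -1
2580/44904 + S(199)/x = 2580/44904 - 1/(-40742) = 2580*(1/44904) - 1*(-1/40742) = 215/3742 + 1/40742 = 2190818/38114141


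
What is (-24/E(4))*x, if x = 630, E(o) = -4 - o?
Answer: 1890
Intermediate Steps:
(-24/E(4))*x = -24/(-4 - 1*4)*630 = -24/(-4 - 4)*630 = -24/(-8)*630 = -24*(-1/8)*630 = 3*630 = 1890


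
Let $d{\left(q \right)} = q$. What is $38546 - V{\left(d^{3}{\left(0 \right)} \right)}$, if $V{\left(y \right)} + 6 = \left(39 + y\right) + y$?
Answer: $38513$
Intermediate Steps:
$V{\left(y \right)} = 33 + 2 y$ ($V{\left(y \right)} = -6 + \left(\left(39 + y\right) + y\right) = -6 + \left(39 + 2 y\right) = 33 + 2 y$)
$38546 - V{\left(d^{3}{\left(0 \right)} \right)} = 38546 - \left(33 + 2 \cdot 0^{3}\right) = 38546 - \left(33 + 2 \cdot 0\right) = 38546 - \left(33 + 0\right) = 38546 - 33 = 38513$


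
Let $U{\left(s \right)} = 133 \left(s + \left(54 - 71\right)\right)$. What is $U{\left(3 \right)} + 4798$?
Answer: $2936$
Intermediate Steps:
$U{\left(s \right)} = -2261 + 133 s$ ($U{\left(s \right)} = 133 \left(s + \left(54 - 71\right)\right) = 133 \left(s - 17\right) = 133 \left(-17 + s\right) = -2261 + 133 s$)
$U{\left(3 \right)} + 4798 = \left(-2261 + 133 \cdot 3\right) + 4798 = \left(-2261 + 399\right) + 4798 = -1862 + 4798 = 2936$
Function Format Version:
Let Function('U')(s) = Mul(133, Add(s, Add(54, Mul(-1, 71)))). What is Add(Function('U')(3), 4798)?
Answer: 2936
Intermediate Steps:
Function('U')(s) = Add(-2261, Mul(133, s)) (Function('U')(s) = Mul(133, Add(s, Add(54, -71))) = Mul(133, Add(s, -17)) = Mul(133, Add(-17, s)) = Add(-2261, Mul(133, s)))
Add(Function('U')(3), 4798) = Add(Add(-2261, Mul(133, 3)), 4798) = Add(Add(-2261, 399), 4798) = Add(-1862, 4798) = 2936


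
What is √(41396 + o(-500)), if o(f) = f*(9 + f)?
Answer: 4*√17931 ≈ 535.63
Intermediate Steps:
√(41396 + o(-500)) = √(41396 - 500*(9 - 500)) = √(41396 - 500*(-491)) = √(41396 + 245500) = √286896 = 4*√17931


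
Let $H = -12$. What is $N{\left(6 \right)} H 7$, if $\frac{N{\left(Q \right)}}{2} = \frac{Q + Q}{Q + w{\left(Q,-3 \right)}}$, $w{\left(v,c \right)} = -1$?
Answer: $- \frac{2016}{5} \approx -403.2$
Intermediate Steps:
$N{\left(Q \right)} = \frac{4 Q}{-1 + Q}$ ($N{\left(Q \right)} = 2 \frac{Q + Q}{Q - 1} = 2 \frac{2 Q}{-1 + Q} = \frac{4 Q}{-1 + Q}$)
$N{\left(6 \right)} H 7 = 4 \cdot 6 \frac{1}{-1 + 6} \left(-12\right) 7 = 4 \cdot 6 \cdot \frac{1}{5} \left(-12\right) 7 = \frac{24}{5} \left(-12\right) 7 = \left(- \frac{288}{5}\right) 7 = - \frac{2016}{5}$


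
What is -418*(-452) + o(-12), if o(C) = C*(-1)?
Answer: 188948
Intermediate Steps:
o(C) = -C
-418*(-452) + o(-12) = -418*(-452) - 1*(-12) = 188936 + 12 = 188948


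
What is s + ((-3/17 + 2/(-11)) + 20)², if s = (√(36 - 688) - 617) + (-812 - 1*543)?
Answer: -55467939/34969 + 2*I*√163 ≈ -1586.2 + 25.534*I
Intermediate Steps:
s = -1972 + 2*I*√163 (s = (√(-652) - 617) + (-812 - 543) = (2*I*√163 - 617) - 1355 = (-617 + 2*I*√163) - 1355 = -1972 + 2*I*√163 ≈ -1972.0 + 25.534*I)
s + ((-3/17 + 2/(-11)) + 20)² = (-1972 + 2*I*√163) + ((-3/17 + 2/(-11)) + 20)² = (-1972 + 2*I*√163) + ((-3*1/17 + 2*(-1/11)) + 20)² = (-1972 + 2*I*√163) + ((-3/17 - 2/11) + 20)² = (-1972 + 2*I*√163) + (-67/187 + 20)² = (-1972 + 2*I*√163) + (3673/187)² = (-1972 + 2*I*√163) + 13490929/34969 = -55467939/34969 + 2*I*√163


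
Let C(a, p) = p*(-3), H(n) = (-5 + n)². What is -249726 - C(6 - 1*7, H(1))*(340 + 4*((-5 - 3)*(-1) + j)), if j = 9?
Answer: -230142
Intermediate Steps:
C(a, p) = -3*p
-249726 - C(6 - 1*7, H(1))*(340 + 4*((-5 - 3)*(-1) + j)) = -249726 - (-3*(-5 + 1)²)*(340 + 4*((-5 - 3)*(-1) + 9)) = -249726 - (-3*(-4)²)*(340 + 4*(-8*(-1) + 9)) = -249726 - (-3*16)*(340 + 4*(8 + 9)) = -249726 - (-48)*(340 + 4*17) = -249726 - (-48)*(340 + 68) = -249726 - (-48)*408 = -249726 - 1*(-19584) = -249726 + 19584 = -230142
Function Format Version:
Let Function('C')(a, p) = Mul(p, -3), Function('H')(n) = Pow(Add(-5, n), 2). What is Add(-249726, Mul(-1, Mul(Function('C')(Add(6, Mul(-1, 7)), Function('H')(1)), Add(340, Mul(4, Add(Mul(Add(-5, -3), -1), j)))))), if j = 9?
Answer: -230142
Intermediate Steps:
Function('C')(a, p) = Mul(-3, p)
Add(-249726, Mul(-1, Mul(Function('C')(Add(6, Mul(-1, 7)), Function('H')(1)), Add(340, Mul(4, Add(Mul(Add(-5, -3), -1), j)))))) = Add(-249726, Mul(-1, Mul(Mul(-3, Pow(Add(-5, 1), 2)), Add(340, Mul(4, Add(Mul(Add(-5, -3), -1), 9)))))) = Add(-249726, Mul(-1, Mul(Mul(-3, Pow(-4, 2)), Add(340, Mul(4, Add(Mul(-8, -1), 9)))))) = Add(-249726, Mul(-1, Mul(Mul(-3, 16), Add(340, Mul(4, Add(8, 9)))))) = Add(-249726, Mul(-1, Mul(-48, Add(340, Mul(4, 17))))) = Add(-249726, Mul(-1, Mul(-48, Add(340, 68)))) = Add(-249726, Mul(-1, Mul(-48, 408))) = Add(-249726, Mul(-1, -19584)) = Add(-249726, 19584) = -230142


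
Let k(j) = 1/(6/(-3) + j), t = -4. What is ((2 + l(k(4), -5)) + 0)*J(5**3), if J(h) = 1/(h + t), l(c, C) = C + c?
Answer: -5/242 ≈ -0.020661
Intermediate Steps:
k(j) = 1/(-2 + j) (k(j) = 1/(6*(-1/3) + j) = 1/(-2 + j))
J(h) = 1/(-4 + h) (J(h) = 1/(h - 4) = 1/(-4 + h))
((2 + l(k(4), -5)) + 0)*J(5**3) = ((2 + (-5 + 1/(-2 + 4))) + 0)/(-4 + 5**3) = ((2 + (-5 + 1/2)) + 0)/(-4 + 125) = ((2 + (-5 + 1/2)) + 0)/121 = ((2 - 9/2) + 0)*(1/121) = (-5/2 + 0)*(1/121) = -5/2*1/121 = -5/242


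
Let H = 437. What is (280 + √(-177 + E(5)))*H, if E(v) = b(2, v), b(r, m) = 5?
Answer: 122360 + 874*I*√43 ≈ 1.2236e+5 + 5731.2*I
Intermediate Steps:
E(v) = 5
(280 + √(-177 + E(5)))*H = (280 + √(-177 + 5))*437 = (280 + √(-172))*437 = (280 + 2*I*√43)*437 = 122360 + 874*I*√43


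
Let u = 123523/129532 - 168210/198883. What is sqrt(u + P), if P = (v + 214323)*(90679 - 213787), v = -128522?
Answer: I*sqrt(1752540653761289135694428157251)/12880856378 ≈ 1.0278e+5*I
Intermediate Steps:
P = -10562789508 (P = (-128522 + 214323)*(90679 - 213787) = 85801*(-123108) = -10562789508)
u = 2778047089/25761712756 (u = 123523*(1/129532) - 168210*1/198883 = 123523/129532 - 168210/198883 = 2778047089/25761712756 ≈ 0.10784)
sqrt(u + P) = sqrt(2778047089/25761712756 - 10562789508) = sqrt(-272115549204408516959/25761712756) = I*sqrt(1752540653761289135694428157251)/12880856378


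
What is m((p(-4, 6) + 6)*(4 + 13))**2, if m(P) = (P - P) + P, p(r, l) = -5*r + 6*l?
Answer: 1110916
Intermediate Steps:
m(P) = P (m(P) = 0 + P = P)
m((p(-4, 6) + 6)*(4 + 13))**2 = (((-5*(-4) + 6*6) + 6)*(4 + 13))**2 = (((20 + 36) + 6)*17)**2 = ((56 + 6)*17)**2 = (62*17)**2 = 1054**2 = 1110916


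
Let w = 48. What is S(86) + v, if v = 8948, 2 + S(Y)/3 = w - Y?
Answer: 8828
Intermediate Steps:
S(Y) = 138 - 3*Y (S(Y) = -6 + 3*(48 - Y) = -6 + (144 - 3*Y) = 138 - 3*Y)
S(86) + v = (138 - 3*86) + 8948 = (138 - 258) + 8948 = -120 + 8948 = 8828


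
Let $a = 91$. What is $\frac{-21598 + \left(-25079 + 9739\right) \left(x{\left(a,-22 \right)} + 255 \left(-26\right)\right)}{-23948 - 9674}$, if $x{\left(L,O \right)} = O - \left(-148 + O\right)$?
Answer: $- \frac{49706141}{16811} \approx -2956.8$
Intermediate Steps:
$x{\left(L,O \right)} = 148$
$\frac{-21598 + \left(-25079 + 9739\right) \left(x{\left(a,-22 \right)} + 255 \left(-26\right)\right)}{-23948 - 9674} = \frac{-21598 + \left(-25079 + 9739\right) \left(148 + 255 \left(-26\right)\right)}{-23948 - 9674} = \frac{-21598 - 15340 \left(148 - 6630\right)}{-33622} = \left(-21598 - -99433880\right) \left(- \frac{1}{33622}\right) = \left(-21598 + 99433880\right) \left(- \frac{1}{33622}\right) = 99412282 \left(- \frac{1}{33622}\right) = - \frac{49706141}{16811}$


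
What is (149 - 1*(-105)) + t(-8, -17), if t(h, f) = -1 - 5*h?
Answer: 293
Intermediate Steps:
(149 - 1*(-105)) + t(-8, -17) = (149 - 1*(-105)) + (-1 - 5*(-8)) = (149 + 105) + (-1 + 40) = 254 + 39 = 293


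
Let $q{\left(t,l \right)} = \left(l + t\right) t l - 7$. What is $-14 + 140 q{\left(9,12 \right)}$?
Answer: $316526$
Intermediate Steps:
$q{\left(t,l \right)} = -7 + l t \left(l + t\right)$ ($q{\left(t,l \right)} = t \left(l + t\right) l - 7 = l t \left(l + t\right) - 7 = -7 + l t \left(l + t\right)$)
$-14 + 140 q{\left(9,12 \right)} = -14 + 140 \left(-7 + 12 \cdot 9^{2} + 9 \cdot 12^{2}\right) = -14 + 140 \left(-7 + 12 \cdot 81 + 9 \cdot 144\right) = -14 + 140 \left(-7 + 972 + 1296\right) = -14 + 140 \cdot 2261 = -14 + 316540 = 316526$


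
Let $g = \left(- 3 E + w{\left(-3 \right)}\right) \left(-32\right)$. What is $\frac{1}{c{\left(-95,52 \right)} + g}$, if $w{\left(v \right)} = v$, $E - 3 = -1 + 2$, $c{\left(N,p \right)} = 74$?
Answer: $\frac{1}{554} \approx 0.0018051$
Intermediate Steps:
$E = 4$ ($E = 3 + \left(-1 + 2\right) = 3 + 1 = 4$)
$g = 480$ ($g = \left(\left(-3\right) 4 - 3\right) \left(-32\right) = \left(-12 - 3\right) \left(-32\right) = \left(-15\right) \left(-32\right) = 480$)
$\frac{1}{c{\left(-95,52 \right)} + g} = \frac{1}{74 + 480} = \frac{1}{554}$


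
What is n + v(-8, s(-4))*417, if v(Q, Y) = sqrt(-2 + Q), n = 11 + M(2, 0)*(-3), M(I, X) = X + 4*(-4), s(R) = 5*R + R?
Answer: 59 + 417*I*sqrt(10) ≈ 59.0 + 1318.7*I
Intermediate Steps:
s(R) = 6*R
M(I, X) = -16 + X (M(I, X) = X - 16 = -16 + X)
n = 59 (n = 11 + (-16 + 0)*(-3) = 11 - 16*(-3) = 11 + 48 = 59)
n + v(-8, s(-4))*417 = 59 + sqrt(-2 - 8)*417 = 59 + sqrt(-10)*417 = 59 + (I*sqrt(10))*417 = 59 + 417*I*sqrt(10)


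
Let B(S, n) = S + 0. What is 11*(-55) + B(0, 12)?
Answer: -605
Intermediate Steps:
B(S, n) = S
11*(-55) + B(0, 12) = 11*(-55) + 0 = -605 + 0 = -605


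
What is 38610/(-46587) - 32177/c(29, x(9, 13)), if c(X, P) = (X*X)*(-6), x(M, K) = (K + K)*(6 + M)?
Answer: 434734613/78359334 ≈ 5.5480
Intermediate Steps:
x(M, K) = 2*K*(6 + M) (x(M, K) = (2*K)*(6 + M) = 2*K*(6 + M))
c(X, P) = -6*X**2 (c(X, P) = X**2*(-6) = -6*X**2)
38610/(-46587) - 32177/c(29, x(9, 13)) = 38610/(-46587) - 32177/((-6*29**2)) = 38610*(-1/46587) - 32177/((-6*841)) = -12870/15529 - 32177/(-5046) = -12870/15529 - 32177*(-1/5046) = -12870/15529 + 32177/5046 = 434734613/78359334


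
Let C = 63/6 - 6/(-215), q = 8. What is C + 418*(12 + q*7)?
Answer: 12226847/430 ≈ 28435.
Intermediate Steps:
C = 4527/430 (C = 63*(⅙) - 6*(-1/215) = 21/2 + 6/215 = 4527/430 ≈ 10.528)
C + 418*(12 + q*7) = 4527/430 + 418*(12 + 8*7) = 4527/430 + 418*(12 + 56) = 4527/430 + 418*68 = 4527/430 + 28424 = 12226847/430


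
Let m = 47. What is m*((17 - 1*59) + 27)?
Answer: -705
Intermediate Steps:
m*((17 - 1*59) + 27) = 47*((17 - 1*59) + 27) = 47*((17 - 59) + 27) = 47*(-42 + 27) = 47*(-15) = -705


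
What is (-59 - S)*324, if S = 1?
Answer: -19440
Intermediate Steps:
(-59 - S)*324 = (-59 - 1*1)*324 = (-59 - 1)*324 = -60*324 = -19440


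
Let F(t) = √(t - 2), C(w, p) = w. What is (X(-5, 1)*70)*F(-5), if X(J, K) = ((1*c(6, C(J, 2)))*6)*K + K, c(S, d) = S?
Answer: 2590*I*√7 ≈ 6852.5*I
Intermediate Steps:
F(t) = √(-2 + t)
X(J, K) = 37*K (X(J, K) = ((1*6)*6)*K + K = (6*6)*K + K = 36*K + K = 37*K)
(X(-5, 1)*70)*F(-5) = ((37*1)*70)*√(-2 - 5) = (37*70)*√(-7) = 2590*(I*√7) = 2590*I*√7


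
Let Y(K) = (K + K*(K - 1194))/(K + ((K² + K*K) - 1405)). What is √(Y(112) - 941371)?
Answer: I*√533009047384515/23795 ≈ 970.25*I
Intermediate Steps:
Y(K) = (K + K*(-1194 + K))/(-1405 + K + 2*K²) (Y(K) = (K + K*(-1194 + K))/(K + ((K² + K²) - 1405)) = (K + K*(-1194 + K))/(K + (2*K² - 1405)) = (K + K*(-1194 + K))/(K + (-1405 + 2*K²)) = (K + K*(-1194 + K))/(-1405 + K + 2*K²))
√(Y(112) - 941371) = √(112*(-1193 + 112)/(-1405 + 112 + 2*112²) - 941371) = √(112*(-1081)/(-1405 + 112 + 2*12544) - 941371) = √(112*(-1081)/(-1405 + 112 + 25088) - 941371) = √(112*(-1081)/23795 - 941371) = √(112*(1/23795)*(-1081) - 941371) = √(-121072/23795 - 941371) = √(-22400044017/23795) = I*√533009047384515/23795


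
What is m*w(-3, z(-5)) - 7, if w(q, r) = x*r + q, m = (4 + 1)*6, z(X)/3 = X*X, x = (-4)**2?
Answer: 35903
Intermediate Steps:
x = 16
z(X) = 3*X**2 (z(X) = 3*(X*X) = 3*X**2)
m = 30 (m = 5*6 = 30)
w(q, r) = q + 16*r (w(q, r) = 16*r + q = q + 16*r)
m*w(-3, z(-5)) - 7 = 30*(-3 + 16*(3*(-5)**2)) - 7 = 30*(-3 + 16*(3*25)) - 7 = 30*(-3 + 16*75) - 7 = 30*(-3 + 1200) - 7 = 30*1197 - 7 = 35910 - 7 = 35903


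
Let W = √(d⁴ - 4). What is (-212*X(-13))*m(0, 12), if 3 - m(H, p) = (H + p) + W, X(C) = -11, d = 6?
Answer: -20988 - 4664*√323 ≈ -1.0481e+5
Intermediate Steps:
W = 2*√323 (W = √(6⁴ - 4) = √(1296 - 4) = √1292 = 2*√323 ≈ 35.944)
m(H, p) = 3 - H - p - 2*√323 (m(H, p) = 3 - ((H + p) + 2*√323) = 3 - (H + p + 2*√323) = 3 + (-H - p - 2*√323) = 3 - H - p - 2*√323)
(-212*X(-13))*m(0, 12) = (-212*(-11))*(3 - 1*0 - 1*12 - 2*√323) = 2332*(3 + 0 - 12 - 2*√323) = 2332*(-9 - 2*√323) = -20988 - 4664*√323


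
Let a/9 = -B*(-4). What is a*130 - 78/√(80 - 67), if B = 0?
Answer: -6*√13 ≈ -21.633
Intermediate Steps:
a = 0 (a = 9*(-1*0*(-4)) = 9*(0*(-4)) = 9*0 = 0)
a*130 - 78/√(80 - 67) = 0*130 - 78/√(80 - 67) = 0 - 78*√13/13 = 0 - 6*√13 = -6*√13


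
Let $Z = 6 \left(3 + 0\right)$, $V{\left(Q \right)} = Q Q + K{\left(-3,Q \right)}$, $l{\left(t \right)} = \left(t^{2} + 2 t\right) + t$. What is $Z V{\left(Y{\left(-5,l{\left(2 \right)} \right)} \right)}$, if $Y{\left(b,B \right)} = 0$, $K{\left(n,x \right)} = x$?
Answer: $0$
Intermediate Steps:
$l{\left(t \right)} = t^{2} + 3 t$
$V{\left(Q \right)} = Q + Q^{2}$ ($V{\left(Q \right)} = Q Q + Q = Q^{2} + Q = Q + Q^{2}$)
$Z = 18$ ($Z = 6 \cdot 3 = 18$)
$Z V{\left(Y{\left(-5,l{\left(2 \right)} \right)} \right)} = 18 \cdot 0 \left(1 + 0\right) = 18 \cdot 0 \cdot 1 = 18 \cdot 0 = 0$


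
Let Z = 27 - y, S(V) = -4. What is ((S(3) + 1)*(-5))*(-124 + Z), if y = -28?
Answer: -1035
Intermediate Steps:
Z = 55 (Z = 27 - 1*(-28) = 27 + 28 = 55)
((S(3) + 1)*(-5))*(-124 + Z) = ((-4 + 1)*(-5))*(-124 + 55) = -3*(-5)*(-69) = 15*(-69) = -1035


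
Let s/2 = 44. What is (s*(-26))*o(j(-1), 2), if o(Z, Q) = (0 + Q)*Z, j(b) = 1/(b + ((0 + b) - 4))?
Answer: 2288/3 ≈ 762.67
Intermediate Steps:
s = 88 (s = 2*44 = 88)
j(b) = 1/(-4 + 2*b) (j(b) = 1/(b + (b - 4)) = 1/(b + (-4 + b)) = 1/(-4 + 2*b))
o(Z, Q) = Q*Z
(s*(-26))*o(j(-1), 2) = (88*(-26))*(2*(1/(2*(-2 - 1)))) = -4576*(½)/(-3) = -4576*(½)*(-⅓) = -4576*(-1)/6 = -2288*(-⅓) = 2288/3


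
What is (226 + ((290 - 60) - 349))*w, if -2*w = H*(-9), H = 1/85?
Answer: 963/170 ≈ 5.6647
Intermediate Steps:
H = 1/85 ≈ 0.011765
w = 9/170 (w = -(-9)/170 = -½*(-9/85) = 9/170 ≈ 0.052941)
(226 + ((290 - 60) - 349))*w = (226 + ((290 - 60) - 349))*(9/170) = (226 + (230 - 349))*(9/170) = (226 - 119)*(9/170) = 107*(9/170) = 963/170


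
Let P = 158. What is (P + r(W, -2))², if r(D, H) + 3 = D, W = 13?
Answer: 28224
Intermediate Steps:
r(D, H) = -3 + D
(P + r(W, -2))² = (158 + (-3 + 13))² = (158 + 10)² = 168² = 28224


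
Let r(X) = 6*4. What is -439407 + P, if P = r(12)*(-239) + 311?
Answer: -444832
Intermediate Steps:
r(X) = 24
P = -5425 (P = 24*(-239) + 311 = -5736 + 311 = -5425)
-439407 + P = -439407 - 5425 = -444832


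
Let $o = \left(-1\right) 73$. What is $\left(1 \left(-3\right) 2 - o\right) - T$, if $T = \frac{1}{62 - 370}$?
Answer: $\frac{20637}{308} \approx 67.003$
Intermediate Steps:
$o = -73$
$T = - \frac{1}{308}$ ($T = \frac{1}{-308} = - \frac{1}{308} \approx -0.0032468$)
$\left(1 \left(-3\right) 2 - o\right) - T = \left(1 \left(-3\right) 2 - -73\right) - - \frac{1}{308} = \left(\left(-3\right) 2 + 73\right) + \frac{1}{308} = \left(-6 + 73\right) + \frac{1}{308} = 67 + \frac{1}{308} = \frac{20637}{308}$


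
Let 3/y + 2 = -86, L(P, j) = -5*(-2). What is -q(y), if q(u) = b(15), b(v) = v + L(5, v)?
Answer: -25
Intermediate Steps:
L(P, j) = 10
y = -3/88 (y = 3/(-2 - 86) = 3/(-88) = 3*(-1/88) = -3/88 ≈ -0.034091)
b(v) = 10 + v (b(v) = v + 10 = 10 + v)
q(u) = 25 (q(u) = 10 + 15 = 25)
-q(y) = -1*25 = -25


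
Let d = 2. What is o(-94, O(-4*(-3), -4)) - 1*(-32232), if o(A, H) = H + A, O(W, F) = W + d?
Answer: 32152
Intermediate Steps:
O(W, F) = 2 + W (O(W, F) = W + 2 = 2 + W)
o(A, H) = A + H
o(-94, O(-4*(-3), -4)) - 1*(-32232) = (-94 + (2 - 4*(-3))) - 1*(-32232) = (-94 + (2 + 12)) + 32232 = (-94 + 14) + 32232 = -80 + 32232 = 32152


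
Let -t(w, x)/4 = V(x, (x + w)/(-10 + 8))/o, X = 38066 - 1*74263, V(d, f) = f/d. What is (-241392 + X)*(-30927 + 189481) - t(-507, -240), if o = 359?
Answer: -632024472954409/14360 ≈ -4.4013e+10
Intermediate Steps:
X = -36197 (X = 38066 - 74263 = -36197)
t(w, x) = -4*(-w/2 - x/2)/(359*x) (t(w, x) = -4*((x + w)/(-10 + 8))/x/359 = -4*((w + x)/(-2))/x/359 = -4*((w + x)*(-½))/x/359 = -4*(-w/2 - x/2)/x/359 = -4*(-w/2 - x/2)/(359*x))
(-241392 + X)*(-30927 + 189481) - t(-507, -240) = (-241392 - 36197)*(-30927 + 189481) - 2*(-507 - 240)/(359*(-240)) = -277589*158554 - 2*(-1)*(-747)/(359*240) = -44012846306 - 1*249/14360 = -44012846306 - 249/14360 = -632024472954409/14360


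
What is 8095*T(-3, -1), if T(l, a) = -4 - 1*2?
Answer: -48570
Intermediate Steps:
T(l, a) = -6 (T(l, a) = -4 - 2 = -6)
8095*T(-3, -1) = 8095*(-6) = -48570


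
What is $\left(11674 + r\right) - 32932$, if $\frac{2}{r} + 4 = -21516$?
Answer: $- \frac{228736081}{10760} \approx -21258.0$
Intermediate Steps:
$r = - \frac{1}{10760}$ ($r = \frac{2}{-4 - 21516} = \frac{2}{-21520} = 2 \left(- \frac{1}{21520}\right) = - \frac{1}{10760} \approx -9.2937 \cdot 10^{-5}$)
$\left(11674 + r\right) - 32932 = \left(11674 - \frac{1}{10760}\right) - 32932 = \frac{125612239}{10760} - 32932 = - \frac{228736081}{10760}$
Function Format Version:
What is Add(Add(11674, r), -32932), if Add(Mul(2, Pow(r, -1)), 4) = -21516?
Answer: Rational(-228736081, 10760) ≈ -21258.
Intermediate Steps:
r = Rational(-1, 10760) (r = Mul(2, Pow(Add(-4, -21516), -1)) = Mul(2, Pow(-21520, -1)) = Mul(2, Rational(-1, 21520)) = Rational(-1, 10760) ≈ -9.2937e-5)
Add(Add(11674, r), -32932) = Add(Add(11674, Rational(-1, 10760)), -32932) = Add(Rational(125612239, 10760), -32932) = Rational(-228736081, 10760)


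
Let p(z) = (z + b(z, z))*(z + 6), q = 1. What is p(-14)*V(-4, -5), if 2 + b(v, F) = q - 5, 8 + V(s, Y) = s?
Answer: -1920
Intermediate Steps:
V(s, Y) = -8 + s
b(v, F) = -6 (b(v, F) = -2 + (1 - 5) = -2 - 4 = -6)
p(z) = (-6 + z)*(6 + z) (p(z) = (z - 6)*(z + 6) = (-6 + z)*(6 + z))
p(-14)*V(-4, -5) = (-36 + (-14)²)*(-8 - 4) = (-36 + 196)*(-12) = 160*(-12) = -1920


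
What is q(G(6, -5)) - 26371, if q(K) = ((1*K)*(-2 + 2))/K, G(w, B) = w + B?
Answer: -26371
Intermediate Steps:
G(w, B) = B + w
q(K) = 0 (q(K) = (K*0)/K = 0/K = 0)
q(G(6, -5)) - 26371 = 0 - 26371 = -26371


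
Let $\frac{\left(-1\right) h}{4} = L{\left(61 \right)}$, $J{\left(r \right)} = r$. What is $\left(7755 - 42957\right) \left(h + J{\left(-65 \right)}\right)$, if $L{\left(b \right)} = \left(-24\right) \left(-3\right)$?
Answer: $12426306$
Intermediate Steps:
$L{\left(b \right)} = 72$
$h = -288$ ($h = \left(-4\right) 72 = -288$)
$\left(7755 - 42957\right) \left(h + J{\left(-65 \right)}\right) = \left(7755 - 42957\right) \left(-288 - 65\right) = \left(-35202\right) \left(-353\right) = 12426306$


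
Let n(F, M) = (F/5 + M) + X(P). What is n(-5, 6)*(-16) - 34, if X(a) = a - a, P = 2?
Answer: -114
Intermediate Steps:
X(a) = 0
n(F, M) = M + F/5 (n(F, M) = (F/5 + M) + 0 = (M + F/5) + 0 = M + F/5)
n(-5, 6)*(-16) - 34 = (6 + (1/5)*(-5))*(-16) - 34 = (6 - 1)*(-16) - 34 = 5*(-16) - 34 = -80 - 34 = -114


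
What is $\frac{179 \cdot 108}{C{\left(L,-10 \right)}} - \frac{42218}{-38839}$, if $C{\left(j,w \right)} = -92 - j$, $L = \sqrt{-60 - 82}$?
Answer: $- \frac{34356771154}{167124217} + \frac{9666 i \sqrt{142}}{4303} \approx -205.58 + 26.768 i$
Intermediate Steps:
$L = i \sqrt{142}$ ($L = \sqrt{-142} = i \sqrt{142} \approx 11.916 i$)
$\frac{179 \cdot 108}{C{\left(L,-10 \right)}} - \frac{42218}{-38839} = \frac{179 \cdot 108}{-92 - i \sqrt{142}} - \frac{42218}{-38839} = \frac{19332}{-92 - i \sqrt{142}} - - \frac{42218}{38839} = \frac{19332}{-92 - i \sqrt{142}} + \frac{42218}{38839} = \frac{42218}{38839} + \frac{19332}{-92 - i \sqrt{142}}$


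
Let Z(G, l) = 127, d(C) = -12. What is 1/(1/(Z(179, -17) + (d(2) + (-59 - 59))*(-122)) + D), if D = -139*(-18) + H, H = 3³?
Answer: 15987/40431124 ≈ 0.00039541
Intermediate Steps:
H = 27
D = 2529 (D = -139*(-18) + 27 = 2502 + 27 = 2529)
1/(1/(Z(179, -17) + (d(2) + (-59 - 59))*(-122)) + D) = 1/(1/(127 + (-12 + (-59 - 59))*(-122)) + 2529) = 1/(1/(127 + (-12 - 118)*(-122)) + 2529) = 1/(1/(127 - 130*(-122)) + 2529) = 1/(1/(127 + 15860) + 2529) = 1/(1/15987 + 2529) = 1/(40431124/15987) = 15987/40431124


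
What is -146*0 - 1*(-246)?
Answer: 246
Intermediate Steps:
-146*0 - 1*(-246) = 0 + 246 = 246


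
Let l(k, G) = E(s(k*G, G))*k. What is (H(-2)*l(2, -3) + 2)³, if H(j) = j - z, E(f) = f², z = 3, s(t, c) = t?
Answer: -45882712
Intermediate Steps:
H(j) = -3 + j (H(j) = j - 1*3 = j - 3 = -3 + j)
l(k, G) = G²*k³ (l(k, G) = (k*G)²*k = (G*k)²*k = (G²*k²)*k = G²*k³)
(H(-2)*l(2, -3) + 2)³ = ((-3 - 2)*((-3)²*2³) + 2)³ = (-45*8 + 2)³ = (-5*72 + 2)³ = (-360 + 2)³ = (-358)³ = -45882712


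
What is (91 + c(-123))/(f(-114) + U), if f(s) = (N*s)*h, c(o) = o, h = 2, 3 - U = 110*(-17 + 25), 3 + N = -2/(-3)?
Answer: 32/345 ≈ 0.092754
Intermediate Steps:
N = -7/3 (N = -3 - 2/(-3) = -3 - 2*(-1/3) = -3 + 2/3 = -7/3 ≈ -2.3333)
U = -877 (U = 3 - 110*(-17 + 25) = 3 - 110*8 = 3 - 1*880 = 3 - 880 = -877)
f(s) = -14*s/3 (f(s) = -7*s/3*2 = -14*s/3)
(91 + c(-123))/(f(-114) + U) = (91 - 123)/(-14/3*(-114) - 877) = -32/(532 - 877) = -32/(-345) = -32*(-1/345) = 32/345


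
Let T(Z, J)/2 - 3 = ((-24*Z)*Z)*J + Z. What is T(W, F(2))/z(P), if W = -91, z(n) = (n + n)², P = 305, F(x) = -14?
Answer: 1391164/93025 ≈ 14.955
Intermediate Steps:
z(n) = 4*n² (z(n) = (2*n)² = 4*n²)
T(Z, J) = 6 + 2*Z - 48*J*Z² (T(Z, J) = 6 + 2*(((-24*Z)*Z)*J + Z) = 6 + 2*((-24*Z²)*J + Z) = 6 + 2*(-24*J*Z² + Z) = 6 + 2*(Z - 24*J*Z²) = 6 + (2*Z - 48*J*Z²) = 6 + 2*Z - 48*J*Z²)
T(W, F(2))/z(P) = (6 + 2*(-91) - 48*(-14)*(-91)²)/((4*305²)) = (6 - 182 - 48*(-14)*8281)/((4*93025)) = (6 - 182 + 5564832)/372100 = 5564656*(1/372100) = 1391164/93025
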